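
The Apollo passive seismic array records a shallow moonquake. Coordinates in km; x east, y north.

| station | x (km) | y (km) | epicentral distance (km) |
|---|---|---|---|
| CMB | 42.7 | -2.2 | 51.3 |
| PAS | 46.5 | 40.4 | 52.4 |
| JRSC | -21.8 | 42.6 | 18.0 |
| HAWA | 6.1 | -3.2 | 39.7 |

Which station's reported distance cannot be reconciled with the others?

Solve using three stations at a time. Using PAS, JRSC, HAWA (subtract circle equations pairwise → linear system) gives (x, y) ≈ (-5.6, 34.7).
Distances from that point to each station vs reported:
  CMB: calculated 60.8 vs reported 51.3 → residual 9.5 km
  PAS: calculated 52.4 vs reported 52.4 → residual 0.0 km
  JRSC: calculated 18.0 vs reported 18.0 → residual 0.0 km
  HAWA: calculated 39.7 vs reported 39.7 → residual 0.0 km
PAS, JRSC, HAWA are mutually consistent (residuals ≈ 0); CMB is off by 9.5 km.

CMB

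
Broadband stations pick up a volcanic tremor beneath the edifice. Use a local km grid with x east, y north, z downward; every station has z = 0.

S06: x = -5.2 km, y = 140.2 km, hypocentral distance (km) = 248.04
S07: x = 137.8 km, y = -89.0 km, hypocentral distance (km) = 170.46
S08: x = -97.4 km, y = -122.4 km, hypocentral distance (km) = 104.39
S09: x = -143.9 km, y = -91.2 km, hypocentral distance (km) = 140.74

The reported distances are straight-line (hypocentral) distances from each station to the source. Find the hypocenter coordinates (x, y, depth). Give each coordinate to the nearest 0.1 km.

x ≈ -19.4 km, y ≈ -98.7 km, depth ≈ 65.2 km

Each station gives a sphere (x−x_i)² + (y−y_i)² + z² = d_i² (stations at z=0).
Subtracting the S06 sphere from S07 and S08: z² cancels, leaving linear equations in x and y:
286.0 x − 458.4 y = 39693.99
-184.4 x − 525.2 y = 55412.01
Solving: x ≈ -19.399, y ≈ -98.696 km (keep extra digits for the depth step; rounded: -19.4, -98.7).
Then from the S06 sphere: z² = 248.04² − (x + 5.2)² − (y − 140.2)² with x = -19.399, y = -98.696, so z ≈ 65.199 ≈ 65.2 km.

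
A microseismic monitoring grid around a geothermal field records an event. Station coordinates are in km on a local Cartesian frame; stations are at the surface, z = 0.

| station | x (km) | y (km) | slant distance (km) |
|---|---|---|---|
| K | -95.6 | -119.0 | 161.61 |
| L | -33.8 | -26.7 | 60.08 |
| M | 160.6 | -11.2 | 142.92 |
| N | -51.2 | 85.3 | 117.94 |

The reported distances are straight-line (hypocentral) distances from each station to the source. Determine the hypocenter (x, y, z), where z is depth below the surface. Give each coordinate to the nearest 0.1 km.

Each station gives a sphere (x−x_i)² + (y−y_i)² + z² = d_i² (stations at z=0).
Subtracting the K sphere from L and M: z² cancels, leaving linear equations in x and y:
123.6 x + 184.6 y = 1063.16
512.4 x + 215.6 y = 8309.11
Solving: x ≈ 19.203, y ≈ -7.098 km (keep extra digits for the depth step; rounded: 19.2, -7.1).
Then from the K sphere: z² = 161.61² − (x + 95.6)² − (y + 119.0)² with x = 19.203, y = -7.098, so z ≈ 20.396 ≈ 20.4 km.

x ≈ 19.2 km, y ≈ -7.1 km, depth ≈ 20.4 km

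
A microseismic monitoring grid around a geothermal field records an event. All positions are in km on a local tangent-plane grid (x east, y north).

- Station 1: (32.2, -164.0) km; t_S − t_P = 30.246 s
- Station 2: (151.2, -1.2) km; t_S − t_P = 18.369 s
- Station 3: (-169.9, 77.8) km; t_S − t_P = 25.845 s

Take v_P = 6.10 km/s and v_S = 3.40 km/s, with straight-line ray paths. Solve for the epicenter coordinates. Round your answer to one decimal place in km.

x ≈ 28.4 km, y ≈ 68.3 km

Distance from S−P lag: d = Δt · v_P v_S / (v_P − v_S) = Δt · (6.10·3.40)/(6.10−3.40) ≈ 7.6815·Δt.
So d_Station 1 = 232.33, d_Station 2 = 141.10, d_Station 3 = 198.53 km.
Circle about each station: (x − 32.2)² + (y + 164.0)² = 232.33²; (x − 151.2)² + (y + 1.2)² = 141.10²; (x + 169.9)² + (y − 77.8)² = 198.53².
Subtracting the Station 1 equation from the Station 2 and Station 3 equations removes the quadratic terms:
238.0 x + 325.6 y = 28998.06
-404.2 x + 483.6 y = 21549.08
Solving the 2×2 system: x ≈ 28.4, y ≈ 68.3 km.
Check against Station 1 (with the unrounded x, y): √((x − 32.2)²+(y + 164.0)²) = 232.33 ≈ 232.33 km. ✓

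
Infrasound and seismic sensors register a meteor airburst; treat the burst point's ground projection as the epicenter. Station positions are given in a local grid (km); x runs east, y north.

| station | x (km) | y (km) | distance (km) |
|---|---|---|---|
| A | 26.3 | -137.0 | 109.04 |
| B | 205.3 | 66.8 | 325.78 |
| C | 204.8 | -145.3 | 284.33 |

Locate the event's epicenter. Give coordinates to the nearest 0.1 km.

(-75.6, -98.2)

Circle about each station: (x − 26.3)² + (y + 137.0)² = 109.04²; (x − 205.3)² + (y − 66.8)² = 325.78²; (x − 204.8)² + (y + 145.3)² = 284.33².
Subtracting the A equation from the B and C equations removes the quadratic terms:
358.0 x + 407.6 y = -67093.25
357.0 x − 16.6 y = -25359.39
Solving the 2×2 system: x ≈ -75.6, y ≈ -98.2 km.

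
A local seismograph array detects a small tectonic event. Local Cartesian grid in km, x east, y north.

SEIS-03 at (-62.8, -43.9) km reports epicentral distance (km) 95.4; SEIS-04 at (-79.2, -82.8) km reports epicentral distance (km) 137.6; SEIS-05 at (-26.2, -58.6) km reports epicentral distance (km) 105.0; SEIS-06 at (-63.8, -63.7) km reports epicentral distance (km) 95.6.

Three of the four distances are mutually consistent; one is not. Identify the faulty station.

Solve using three stations at a time. Using SEIS-03, SEIS-04, SEIS-05 (subtract circle equations pairwise → linear system) gives (x, y) ≈ (-31.6, 46.4).
Distances from that point to each station vs reported:
  SEIS-03: calculated 95.6 vs reported 95.4 → residual 0.2 km
  SEIS-04: calculated 137.7 vs reported 137.6 → residual 0.1 km
  SEIS-05: calculated 105.1 vs reported 105.0 → residual 0.1 km
  SEIS-06: calculated 114.7 vs reported 95.6 → residual 19.1 km
SEIS-03, SEIS-04, SEIS-05 are mutually consistent (residuals ≈ 0); SEIS-06 is off by 19.1 km.

SEIS-06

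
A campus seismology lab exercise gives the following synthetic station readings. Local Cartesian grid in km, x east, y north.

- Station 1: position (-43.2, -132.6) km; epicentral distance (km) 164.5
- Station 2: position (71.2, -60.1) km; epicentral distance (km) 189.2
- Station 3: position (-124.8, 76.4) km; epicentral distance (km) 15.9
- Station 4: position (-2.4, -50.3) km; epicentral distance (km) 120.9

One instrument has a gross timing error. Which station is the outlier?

Station 3

Solve using three stations at a time. Using Station 1, Station 2, Station 4 (subtract circle equations pairwise → linear system) gives (x, y) ≈ (-99.2, 22.0).
Distances from that point to each station vs reported:
  Station 1: calculated 164.5 vs reported 164.5 → residual 0.0 km
  Station 2: calculated 189.2 vs reported 189.2 → residual 0.0 km
  Station 3: calculated 60.1 vs reported 15.9 → residual 44.2 km
  Station 4: calculated 120.8 vs reported 120.9 → residual 0.1 km
Station 1, Station 2, Station 4 are mutually consistent (residuals ≈ 0); Station 3 is off by 44.2 km.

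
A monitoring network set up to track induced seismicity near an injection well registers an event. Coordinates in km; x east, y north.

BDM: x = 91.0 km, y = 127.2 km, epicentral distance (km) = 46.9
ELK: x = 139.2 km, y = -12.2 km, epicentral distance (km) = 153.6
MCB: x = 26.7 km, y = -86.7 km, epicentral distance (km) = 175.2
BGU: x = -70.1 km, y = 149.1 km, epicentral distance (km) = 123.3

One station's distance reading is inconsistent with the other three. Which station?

Solve using three stations at a time. Using BDM, ELK, BGU (subtract circle equations pairwise → linear system) gives (x, y) ≈ (47.1, 110.7).
Distances from that point to each station vs reported:
  BDM: calculated 46.9 vs reported 46.9 → residual 0.0 km
  ELK: calculated 153.6 vs reported 153.6 → residual 0.0 km
  MCB: calculated 198.5 vs reported 175.2 → residual 23.3 km
  BGU: calculated 123.3 vs reported 123.3 → residual 0.0 km
BDM, ELK, BGU are mutually consistent (residuals ≈ 0); MCB is off by 23.3 km.

MCB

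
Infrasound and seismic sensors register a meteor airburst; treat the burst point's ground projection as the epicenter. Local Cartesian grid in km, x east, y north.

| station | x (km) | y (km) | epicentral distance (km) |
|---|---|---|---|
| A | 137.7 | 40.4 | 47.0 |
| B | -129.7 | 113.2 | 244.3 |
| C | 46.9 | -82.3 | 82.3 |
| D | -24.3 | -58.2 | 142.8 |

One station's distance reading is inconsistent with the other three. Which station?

Solve using three stations at a time. Using A, B, D (subtract circle equations pairwise → linear system) gives (x, y) ≈ (95.8, 19.1).
Distances from that point to each station vs reported:
  A: calculated 47.0 vs reported 47.0 → residual 0.0 km
  B: calculated 244.3 vs reported 244.3 → residual 0.0 km
  C: calculated 112.6 vs reported 82.3 → residual 30.3 km
  D: calculated 142.8 vs reported 142.8 → residual 0.0 km
A, B, D are mutually consistent (residuals ≈ 0); C is off by 30.3 km.

C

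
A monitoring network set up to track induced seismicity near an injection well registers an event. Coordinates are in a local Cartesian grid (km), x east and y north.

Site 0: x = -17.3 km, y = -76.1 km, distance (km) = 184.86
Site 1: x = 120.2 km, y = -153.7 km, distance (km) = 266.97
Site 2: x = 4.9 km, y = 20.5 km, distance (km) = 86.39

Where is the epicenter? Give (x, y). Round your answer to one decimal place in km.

(38.0, 100.3)

Circle about each station: (x + 17.3)² + (y + 76.1)² = 184.86²; (x − 120.2)² + (y + 153.7)² = 266.97²; (x − 4.9)² + (y − 20.5)² = 86.39².
Subtracting pairs of circle equations eliminates x²+y² and gives linear equations (the radical axes):
275.0 x − 155.2 y = -5118.53
44.4 x + 193.2 y = 21063.75
Solving the 2×2 system: x ≈ 38.0, y ≈ 100.3 km.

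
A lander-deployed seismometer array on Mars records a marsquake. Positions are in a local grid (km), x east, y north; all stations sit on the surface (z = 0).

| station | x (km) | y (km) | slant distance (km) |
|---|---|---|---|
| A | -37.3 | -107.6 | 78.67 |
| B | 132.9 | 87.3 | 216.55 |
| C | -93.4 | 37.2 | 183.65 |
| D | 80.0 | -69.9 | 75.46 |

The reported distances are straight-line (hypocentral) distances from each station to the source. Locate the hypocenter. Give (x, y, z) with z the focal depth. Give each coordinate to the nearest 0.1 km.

(25.5, -95.1, 45.7)

Each station gives a sphere (x−x_i)² + (y−y_i)² + z² = d_i² (stations at z=0).
Subtracting the A sphere from B and C: z² cancels, leaving linear equations in x and y:
340.4 x + 389.8 y = -28390.28
-112.2 x + 289.6 y = -30400.00
Solving: x ≈ 25.493, y ≈ -95.095 km (keep extra digits for the depth step; rounded: 25.5, -95.1).
Then from the A sphere: z² = 78.67² − (x + 37.3)² − (y + 107.6)² with x = 25.493, y = -95.095, so z ≈ 45.713 ≈ 45.7 km.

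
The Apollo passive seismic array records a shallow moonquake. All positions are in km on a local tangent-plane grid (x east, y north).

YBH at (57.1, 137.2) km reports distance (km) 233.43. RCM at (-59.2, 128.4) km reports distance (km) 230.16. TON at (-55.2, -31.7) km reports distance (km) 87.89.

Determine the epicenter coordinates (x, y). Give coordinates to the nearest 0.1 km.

Circle about each station: (x − 57.1)² + (y − 137.2)² = 233.43²; (x + 59.2)² + (y − 128.4)² = 230.16²; (x + 55.2)² + (y + 31.7)² = 87.89².
Subtracting the YBH equation from the RCM and TON equations removes the quadratic terms:
-232.6 x − 17.6 y = -577.11
-224.6 x − 337.8 y = 28732.59
Solving the 2×2 system: x ≈ 9.4, y ≈ -91.3 km.
Check against YBH (with the unrounded x, y): √((x − 57.1)²+(y − 137.2)²) = 233.43 ≈ 233.43 km. ✓

x ≈ 9.4 km, y ≈ -91.3 km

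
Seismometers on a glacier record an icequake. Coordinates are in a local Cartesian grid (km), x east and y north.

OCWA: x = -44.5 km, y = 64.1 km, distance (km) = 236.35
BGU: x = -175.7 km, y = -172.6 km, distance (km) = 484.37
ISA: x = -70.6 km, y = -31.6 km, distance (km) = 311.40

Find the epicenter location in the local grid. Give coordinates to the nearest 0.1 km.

Circle about each station: (x + 44.5)² + (y − 64.1)² = 236.35²; (x + 175.7)² + (y + 172.6)² = 484.37²; (x + 70.6)² + (y + 31.6)² = 311.40².
Subtracting the OCWA equation from the BGU and ISA equations removes the quadratic terms:
-262.4 x − 473.4 y = -124180.78
-52.2 x − 191.4 y = -41214.78
Solving the 2×2 system: x ≈ 166.9, y ≈ 169.8 km.
Check against OCWA (with the unrounded x, y): √((x + 44.5)²+(y − 64.1)²) = 236.33 ≈ 236.35 km. ✓

x ≈ 166.9 km, y ≈ 169.8 km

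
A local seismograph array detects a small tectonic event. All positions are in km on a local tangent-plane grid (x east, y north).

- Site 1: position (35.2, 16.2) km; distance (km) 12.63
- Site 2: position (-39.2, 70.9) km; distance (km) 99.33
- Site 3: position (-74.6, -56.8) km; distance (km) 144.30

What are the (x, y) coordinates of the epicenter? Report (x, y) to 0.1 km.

x ≈ 46.8 km, y ≈ 21.2 km

Circle about each station: (x − 35.2)² + (y − 16.2)² = 12.63²; (x + 39.2)² + (y − 70.9)² = 99.33²; (x + 74.6)² + (y + 56.8)² = 144.30².
Subtracting the Site 1 equation from the Site 2 and Site 3 equations removes the quadratic terms:
-148.8 x + 109.4 y = -4644.96
-219.6 x − 146.0 y = -13373.05
Solving the 2×2 system: x ≈ 46.8, y ≈ 21.2 km.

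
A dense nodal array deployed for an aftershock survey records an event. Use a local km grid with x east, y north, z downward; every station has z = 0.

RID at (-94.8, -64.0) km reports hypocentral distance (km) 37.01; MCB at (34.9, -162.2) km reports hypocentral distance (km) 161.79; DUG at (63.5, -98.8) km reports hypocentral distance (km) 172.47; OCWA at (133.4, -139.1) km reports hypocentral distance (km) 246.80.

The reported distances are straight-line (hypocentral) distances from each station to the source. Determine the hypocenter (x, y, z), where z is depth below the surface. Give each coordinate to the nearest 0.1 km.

x ≈ -106.8 km, y ≈ -88.3 km, depth ≈ 25.2 km

Each station gives a sphere (x−x_i)² + (y−y_i)² + z² = d_i² (stations at z=0).
Subtracting the RID sphere from MCB and DUG: z² cancels, leaving linear equations in x and y:
259.4 x − 196.4 y = -10362.45
316.6 x − 69.6 y = -27665.51
Solving: x ≈ -106.791, y ≈ -88.285 km (keep extra digits for the depth step; rounded: -106.8, -88.3).
Then from the RID sphere: z² = 37.01² − (x + 94.8)² − (y + 64.0)² with x = -106.791, y = -88.285, so z ≈ 25.223 ≈ 25.2 km.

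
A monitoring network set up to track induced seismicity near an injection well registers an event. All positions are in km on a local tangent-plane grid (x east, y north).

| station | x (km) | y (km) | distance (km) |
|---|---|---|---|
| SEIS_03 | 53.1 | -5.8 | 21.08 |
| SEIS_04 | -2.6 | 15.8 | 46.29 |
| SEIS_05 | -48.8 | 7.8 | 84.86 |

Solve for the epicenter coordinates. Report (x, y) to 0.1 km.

Circle about each station: (x − 53.1)² + (y + 5.8)² = 21.08²; (x + 2.6)² + (y − 15.8)² = 46.29²; (x + 48.8)² + (y − 7.8)² = 84.86².
Subtracting the SEIS_03 equation from the SEIS_04 and SEIS_05 equations removes the quadratic terms:
-111.4 x + 43.2 y = -4295.25
-203.8 x + 27.2 y = -7167.82
Solving the 2×2 system: x ≈ 33.4, y ≈ -13.3 km.

(33.4, -13.3)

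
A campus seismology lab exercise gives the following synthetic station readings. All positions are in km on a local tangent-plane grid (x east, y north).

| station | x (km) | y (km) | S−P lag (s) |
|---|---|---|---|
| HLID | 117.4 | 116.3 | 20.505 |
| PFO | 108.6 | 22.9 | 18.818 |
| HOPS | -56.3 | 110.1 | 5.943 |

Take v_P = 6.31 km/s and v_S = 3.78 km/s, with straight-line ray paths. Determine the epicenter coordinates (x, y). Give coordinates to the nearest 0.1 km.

Distance from S−P lag: d = Δt · v_P v_S / (v_P − v_S) = Δt · (6.31·3.78)/(6.31−3.78) ≈ 9.4276·Δt.
So d_HLID = 193.31, d_PFO = 177.41, d_HOPS = 56.03 km.
Circle about each station: (x − 117.4)² + (y − 116.3)² = 193.31²; (x − 108.6)² + (y − 22.9)² = 177.41²; (x + 56.3)² + (y − 110.1)² = 56.03².
Subtracting pairs of circle equations eliminates x²+y² and gives linear equations (the radical axes):
-17.6 x − 186.8 y = -9095.63
-347.4 x − 12.4 y = 22212.65
Solving the 2×2 system: x ≈ -65.9, y ≈ 54.9 km.

(-65.9, 54.9)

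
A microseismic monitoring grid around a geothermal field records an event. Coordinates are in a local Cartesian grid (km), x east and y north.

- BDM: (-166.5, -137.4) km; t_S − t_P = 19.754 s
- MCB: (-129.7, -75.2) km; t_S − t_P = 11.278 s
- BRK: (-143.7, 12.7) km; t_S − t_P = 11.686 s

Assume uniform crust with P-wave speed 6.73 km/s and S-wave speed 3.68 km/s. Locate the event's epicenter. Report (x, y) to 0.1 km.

Distance from S−P lag: d = Δt · v_P v_S / (v_P − v_S) = Δt · (6.73·3.68)/(6.73−3.68) ≈ 8.1201·Δt.
So d_BDM = 160.41, d_MCB = 91.58, d_BRK = 94.89 km.
Circle about each station: (x + 166.5)² + (y + 137.4)² = 160.41²; (x + 129.7)² + (y + 75.2)² = 91.58²; (x + 143.7)² + (y − 12.7)² = 94.89².
Subtracting the BDM equation from the MCB and BRK equations removes the quadratic terms:
73.6 x + 124.4 y = -6779.41
45.6 x + 300.2 y = -9062.77
Solving the 2×2 system: x ≈ -55.3, y ≈ -21.8 km.

x ≈ -55.3 km, y ≈ -21.8 km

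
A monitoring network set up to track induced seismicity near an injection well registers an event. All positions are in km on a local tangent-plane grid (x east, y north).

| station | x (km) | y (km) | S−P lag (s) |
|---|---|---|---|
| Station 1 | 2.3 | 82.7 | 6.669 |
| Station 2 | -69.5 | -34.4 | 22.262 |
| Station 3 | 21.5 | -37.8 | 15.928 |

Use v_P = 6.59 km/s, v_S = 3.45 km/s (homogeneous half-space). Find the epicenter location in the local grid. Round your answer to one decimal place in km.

(49.8, 74.0)

Distance from S−P lag: d = Δt · v_P v_S / (v_P − v_S) = Δt · (6.59·3.45)/(6.59−3.45) ≈ 7.2406·Δt.
So d_Station 1 = 48.29, d_Station 2 = 161.19, d_Station 3 = 115.33 km.
Circle about each station: (x − 2.3)² + (y − 82.7)² = 48.29²; (x + 69.5)² + (y + 34.4)² = 161.19²; (x − 21.5)² + (y + 37.8)² = 115.33².
Subtracting the Station 1 equation from the Station 2 and Station 3 equations removes the quadratic terms:
-143.6 x − 234.2 y = -24481.26
38.4 x − 241.0 y = -15922.57
Solving the 2×2 system: x ≈ 49.8, y ≈ 74.0 km.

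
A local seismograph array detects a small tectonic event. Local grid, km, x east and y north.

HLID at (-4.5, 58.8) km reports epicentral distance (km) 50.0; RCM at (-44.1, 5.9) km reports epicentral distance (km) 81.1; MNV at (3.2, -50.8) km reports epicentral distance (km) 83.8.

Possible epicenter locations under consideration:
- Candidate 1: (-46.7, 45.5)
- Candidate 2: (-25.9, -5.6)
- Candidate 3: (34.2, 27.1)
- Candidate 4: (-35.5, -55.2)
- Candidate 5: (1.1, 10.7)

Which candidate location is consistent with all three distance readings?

Candidate 3

For each candidate, compare |candidate − station| to the reported distance:
Candidate 1: residuals HLID 5.8, RCM 41.4, MNV 24.7 → max 41.4 km
Candidate 2: residuals HLID 17.9, RCM 59.6, MNV 30.0 → max 59.6 km
Candidate 3: residuals HLID 0.0, RCM 0.0, MNV 0.0 → max 0.0 km
Candidate 4: residuals HLID 68.1, RCM 19.4, MNV 44.9 → max 68.1 km
Candidate 5: residuals HLID 1.6, RCM 35.6, MNV 22.3 → max 35.6 km
Only Candidate 3 has all residuals ≈ 0.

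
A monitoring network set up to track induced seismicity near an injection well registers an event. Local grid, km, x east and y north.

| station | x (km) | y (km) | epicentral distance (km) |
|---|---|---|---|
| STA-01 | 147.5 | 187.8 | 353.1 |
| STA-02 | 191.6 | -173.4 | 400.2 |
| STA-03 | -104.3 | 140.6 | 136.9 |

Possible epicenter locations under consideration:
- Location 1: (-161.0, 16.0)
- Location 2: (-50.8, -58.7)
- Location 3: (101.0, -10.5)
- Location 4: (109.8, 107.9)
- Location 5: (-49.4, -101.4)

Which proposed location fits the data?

Location 1

For each candidate, compare |candidate − station| to the reported distance:
Location 1: residuals STA-01 0.0, STA-02 0.0, STA-03 0.0 → max 0.0 km
Location 2: residuals STA-01 36.7, STA-02 132.0, STA-03 69.5 → max 132.0 km
Location 3: residuals STA-01 149.4, STA-02 213.8, STA-03 118.0 → max 213.8 km
Location 4: residuals STA-01 264.8, STA-02 107.2, STA-03 79.7 → max 264.8 km
Location 5: residuals STA-01 3.2, STA-02 148.7, STA-03 111.2 → max 148.7 km
Only Location 1 has all residuals ≈ 0.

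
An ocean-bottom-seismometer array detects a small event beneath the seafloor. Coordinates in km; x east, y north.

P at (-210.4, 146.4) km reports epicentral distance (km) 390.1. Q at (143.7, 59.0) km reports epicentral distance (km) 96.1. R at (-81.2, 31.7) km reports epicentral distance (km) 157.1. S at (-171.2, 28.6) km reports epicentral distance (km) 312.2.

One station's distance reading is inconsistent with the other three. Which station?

Solve using three stations at a time. Using P, Q, S (subtract circle equations pairwise → linear system) gives (x, y) ≈ (134.1, -36.6).
Distances from that point to each station vs reported:
  P: calculated 390.1 vs reported 390.1 → residual 0.0 km
  Q: calculated 96.1 vs reported 96.1 → residual 0.0 km
  R: calculated 225.9 vs reported 157.1 → residual 68.8 km
  S: calculated 312.2 vs reported 312.2 → residual 0.0 km
P, Q, S are mutually consistent (residuals ≈ 0); R is off by 68.8 km.

R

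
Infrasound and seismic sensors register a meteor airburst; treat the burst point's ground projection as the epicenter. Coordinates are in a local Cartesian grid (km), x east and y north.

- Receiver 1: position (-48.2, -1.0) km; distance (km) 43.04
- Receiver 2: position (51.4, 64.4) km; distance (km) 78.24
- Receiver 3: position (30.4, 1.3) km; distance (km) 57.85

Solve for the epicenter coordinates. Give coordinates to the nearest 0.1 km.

Circle about each station: (x + 48.2)² + (y + 1.0)² = 43.04²; (x − 51.4)² + (y − 64.4)² = 78.24²; (x − 30.4)² + (y − 1.3)² = 57.85².
Subtracting the Receiver 1 equation from the Receiver 2 and Receiver 3 equations removes the quadratic terms:
199.2 x + 130.8 y = 196.02
157.2 x + 4.6 y = -2892.57
Solving the 2×2 system: x ≈ -19.3, y ≈ 30.9 km.

x ≈ -19.3 km, y ≈ 30.9 km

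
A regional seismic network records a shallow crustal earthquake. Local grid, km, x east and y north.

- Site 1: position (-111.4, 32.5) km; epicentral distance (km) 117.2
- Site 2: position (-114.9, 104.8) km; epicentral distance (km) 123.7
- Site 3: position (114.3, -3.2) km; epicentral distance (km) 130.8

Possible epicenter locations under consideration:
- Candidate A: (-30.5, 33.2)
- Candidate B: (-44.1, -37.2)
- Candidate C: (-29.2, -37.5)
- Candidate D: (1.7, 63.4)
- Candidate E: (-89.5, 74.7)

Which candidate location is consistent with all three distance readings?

For each candidate, compare |candidate − station| to the reported distance:
Candidate A: residuals Site 1 36.3, Site 2 13.0, Site 3 18.5 → max 36.3 km
Candidate B: residuals Site 1 20.3, Site 2 35.0, Site 3 31.2 → max 35.0 km
Candidate C: residuals Site 1 9.2, Site 2 42.4, Site 3 16.7 → max 42.4 km
Candidate D: residuals Site 1 0.0, Site 2 0.0, Site 3 0.0 → max 0.0 km
Candidate E: residuals Site 1 69.7, Site 2 84.3, Site 3 87.4 → max 87.4 km
Only Candidate D has all residuals ≈ 0.

Candidate D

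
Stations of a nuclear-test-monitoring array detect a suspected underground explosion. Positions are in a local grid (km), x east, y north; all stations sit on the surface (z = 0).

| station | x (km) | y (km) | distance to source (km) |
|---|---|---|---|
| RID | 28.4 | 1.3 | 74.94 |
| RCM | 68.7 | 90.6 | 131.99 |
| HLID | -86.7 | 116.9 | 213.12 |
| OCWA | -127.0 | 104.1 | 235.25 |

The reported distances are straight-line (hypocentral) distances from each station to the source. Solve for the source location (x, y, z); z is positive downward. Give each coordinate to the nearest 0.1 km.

Each station gives a sphere (x−x_i)² + (y−y_i)² + z² = d_i² (stations at z=0).
Subtracting the RID sphere from RCM and HLID: z² cancels, leaving linear equations in x and y:
80.6 x + 178.6 y = 314.44
-230.2 x + 231.2 y = -19429.88
Solving: x ≈ 59.297, y ≈ -24.999 km (keep extra digits for the depth step; rounded: 59.3, -25.0).
Then from the RID sphere: z² = 74.94² − (x − 28.4)² − (y − 1.3)² with x = 59.297, y = -24.999, so z ≈ 63.006 ≈ 63.0 km.

(59.3, -25.0, 63.0)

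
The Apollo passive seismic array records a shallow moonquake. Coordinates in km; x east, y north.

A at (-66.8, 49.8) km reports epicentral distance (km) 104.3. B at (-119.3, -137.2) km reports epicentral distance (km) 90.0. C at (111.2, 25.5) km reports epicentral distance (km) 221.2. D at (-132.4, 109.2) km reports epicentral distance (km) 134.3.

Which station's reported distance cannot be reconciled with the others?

D

Solve using three stations at a time. Using A, B, C (subtract circle equations pairwise → linear system) gives (x, y) ≈ (-96.7, -50.1).
Distances from that point to each station vs reported:
  A: calculated 104.3 vs reported 104.3 → residual 0.0 km
  B: calculated 90.0 vs reported 90.0 → residual 0.0 km
  C: calculated 221.2 vs reported 221.2 → residual 0.0 km
  D: calculated 163.3 vs reported 134.3 → residual 29.0 km
A, B, C are mutually consistent (residuals ≈ 0); D is off by 29.0 km.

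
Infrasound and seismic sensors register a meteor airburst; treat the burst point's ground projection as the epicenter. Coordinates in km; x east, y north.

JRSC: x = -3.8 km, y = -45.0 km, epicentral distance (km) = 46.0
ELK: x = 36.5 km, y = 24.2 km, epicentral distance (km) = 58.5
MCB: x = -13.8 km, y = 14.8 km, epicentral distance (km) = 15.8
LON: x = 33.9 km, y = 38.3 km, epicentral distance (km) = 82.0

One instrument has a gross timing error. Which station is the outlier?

LON

Solve using three stations at a time. Using JRSC, ELK, MCB (subtract circle equations pairwise → linear system) gives (x, y) ≈ (-16.4, -0.8).
Distances from that point to each station vs reported:
  JRSC: calculated 46.0 vs reported 46.0 → residual 0.0 km
  ELK: calculated 58.5 vs reported 58.5 → residual 0.0 km
  MCB: calculated 15.8 vs reported 15.8 → residual 0.0 km
  LON: calculated 63.7 vs reported 82.0 → residual 18.3 km
JRSC, ELK, MCB are mutually consistent (residuals ≈ 0); LON is off by 18.3 km.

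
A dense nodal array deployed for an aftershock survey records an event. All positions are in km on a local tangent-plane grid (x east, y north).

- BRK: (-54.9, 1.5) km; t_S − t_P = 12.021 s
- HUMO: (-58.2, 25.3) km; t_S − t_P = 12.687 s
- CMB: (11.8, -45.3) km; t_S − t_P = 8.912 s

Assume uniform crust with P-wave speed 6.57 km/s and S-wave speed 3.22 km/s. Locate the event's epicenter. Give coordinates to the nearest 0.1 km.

20.5 km east, 10.3 km north

Distance from S−P lag: d = Δt · v_P v_S / (v_P − v_S) = Δt · (6.57·3.22)/(6.57−3.22) ≈ 6.3150·Δt.
So d_BRK = 75.91, d_HUMO = 80.12, d_CMB = 56.28 km.
Circle about each station: (x + 54.9)² + (y − 1.5)² = 75.91²; (x + 58.2)² + (y − 25.3)² = 80.12²; (x − 11.8)² + (y + 45.3)² = 56.28².
Subtracting the BRK equation from the HUMO and CMB equations removes the quadratic terms:
-6.6 x + 47.6 y = 354.18
133.4 x − 93.6 y = 1769.96
Solving the 2×2 system: x ≈ 20.5, y ≈ 10.3 km.
Check against BRK (with the unrounded x, y): √((x + 54.9)²+(y − 1.5)²) = 75.89 ≈ 75.91 km. ✓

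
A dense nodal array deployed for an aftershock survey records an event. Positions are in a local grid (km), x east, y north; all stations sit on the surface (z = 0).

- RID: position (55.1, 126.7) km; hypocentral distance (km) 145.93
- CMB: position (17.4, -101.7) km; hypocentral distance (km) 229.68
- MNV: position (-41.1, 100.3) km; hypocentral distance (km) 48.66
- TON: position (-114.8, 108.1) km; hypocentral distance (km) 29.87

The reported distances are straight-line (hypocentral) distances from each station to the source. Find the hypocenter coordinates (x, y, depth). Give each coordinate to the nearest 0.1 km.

(-88.2, 101.9, 12.1)

Each station gives a sphere (x−x_i)² + (y−y_i)² + z² = d_i² (stations at z=0).
Subtracting the RID sphere from CMB and MNV: z² cancels, leaving linear equations in x and y:
-75.4 x − 456.8 y = -39900.59
-192.4 x − 52.8 y = 11588.17
Solving: x ≈ -88.195, y ≈ 101.906 km (keep extra digits for the depth step; rounded: -88.2, 101.9).
Then from the RID sphere: z² = 145.93² − (x − 55.1)² − (y − 126.7)² with x = -88.195, y = 101.906, so z ≈ 12.139 ≈ 12.1 km.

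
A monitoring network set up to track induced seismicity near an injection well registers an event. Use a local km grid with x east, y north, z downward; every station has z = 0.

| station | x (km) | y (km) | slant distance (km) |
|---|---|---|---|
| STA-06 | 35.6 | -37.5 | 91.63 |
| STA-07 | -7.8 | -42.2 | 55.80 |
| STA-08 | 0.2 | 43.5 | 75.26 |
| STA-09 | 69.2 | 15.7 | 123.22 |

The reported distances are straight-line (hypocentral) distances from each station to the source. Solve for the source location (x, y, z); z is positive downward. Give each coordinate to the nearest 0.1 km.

x ≈ -50.2 km, y ≈ -9.9 km, depth ≈ 16.5 km

Each station gives a sphere (x−x_i)² + (y−y_i)² + z² = d_i² (stations at z=0).
Subtracting the STA-06 sphere from STA-07 and STA-08: z² cancels, leaving linear equations in x and y:
-86.8 x − 9.4 y = 4450.49
-70.8 x + 162.0 y = 1950.67
Solving: x ≈ -50.201, y ≈ -9.898 km (keep extra digits for the depth step; rounded: -50.2, -9.9).
Then from the STA-06 sphere: z² = 91.63² − (x − 35.6)² − (y + 37.5)² with x = -50.201, y = -9.898, so z ≈ 16.504 ≈ 16.5 km.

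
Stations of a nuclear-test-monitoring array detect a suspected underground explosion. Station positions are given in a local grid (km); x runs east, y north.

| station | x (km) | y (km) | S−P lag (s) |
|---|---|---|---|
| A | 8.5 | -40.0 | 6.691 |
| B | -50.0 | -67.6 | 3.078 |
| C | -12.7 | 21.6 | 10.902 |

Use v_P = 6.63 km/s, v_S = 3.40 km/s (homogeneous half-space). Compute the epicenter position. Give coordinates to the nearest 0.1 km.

-37.0 km east, -50.5 km north

Distance from S−P lag: d = Δt · v_P v_S / (v_P − v_S) = Δt · (6.63·3.40)/(6.63−3.40) ≈ 6.9789·Δt.
So d_A = 46.70, d_B = 21.48, d_C = 76.08 km.
Circle about each station: (x − 8.5)² + (y + 40.0)² = 46.70²; (x + 50.0)² + (y + 67.6)² = 21.48²; (x + 12.7)² + (y − 21.6)² = 76.08².
Subtracting pairs of circle equations eliminates x²+y² and gives linear equations (the radical axes):
-117.0 x − 55.2 y = 7117.01
-42.4 x + 123.2 y = -4651.68
Solving the 2×2 system: x ≈ -37.0, y ≈ -50.5 km.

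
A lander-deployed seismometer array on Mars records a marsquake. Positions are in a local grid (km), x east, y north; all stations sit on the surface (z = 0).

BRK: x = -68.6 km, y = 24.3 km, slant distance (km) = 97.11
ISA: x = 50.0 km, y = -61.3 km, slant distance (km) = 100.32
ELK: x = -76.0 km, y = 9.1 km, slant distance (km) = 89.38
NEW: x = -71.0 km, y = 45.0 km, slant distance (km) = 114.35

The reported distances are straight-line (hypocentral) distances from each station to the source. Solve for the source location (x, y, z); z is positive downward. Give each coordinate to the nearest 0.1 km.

x ≈ -34.2 km, y ≈ -49.3 km, depth ≈ 53.2 km

Each station gives a sphere (x−x_i)² + (y−y_i)² + z² = d_i² (stations at z=0).
Subtracting the BRK sphere from ISA and ELK: z² cancels, leaving linear equations in x and y:
237.2 x − 171.2 y = 327.49
-14.8 x − 30.4 y = 2003.93
Solving: x ≈ -34.185, y ≈ -49.276 km (keep extra digits for the depth step; rounded: -34.2, -49.3).
Then from the BRK sphere: z² = 97.11² − (x + 68.6)² − (y − 24.3)² with x = -34.185, y = -49.276, so z ≈ 53.222 ≈ 53.2 km.
Check against NEW (with the unrounded solution): distance 114.35 ≈ 114.35 km. ✓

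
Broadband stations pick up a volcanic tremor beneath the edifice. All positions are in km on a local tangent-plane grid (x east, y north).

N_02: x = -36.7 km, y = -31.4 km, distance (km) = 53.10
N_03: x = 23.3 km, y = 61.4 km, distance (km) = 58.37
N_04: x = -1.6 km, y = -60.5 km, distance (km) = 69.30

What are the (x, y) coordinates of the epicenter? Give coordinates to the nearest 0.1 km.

Circle about each station: (x + 36.7)² + (y + 31.4)² = 53.10²; (x − 23.3)² + (y − 61.4)² = 58.37²; (x + 1.6)² + (y + 60.5)² = 69.30².
Subtracting pairs of circle equations eliminates x²+y² and gives linear equations (the radical axes):
120.0 x + 185.6 y = 1392.55
70.2 x − 58.2 y = -652.92
Solving the 2×2 system: x ≈ -2.0, y ≈ 8.8 km.

(-2.0, 8.8)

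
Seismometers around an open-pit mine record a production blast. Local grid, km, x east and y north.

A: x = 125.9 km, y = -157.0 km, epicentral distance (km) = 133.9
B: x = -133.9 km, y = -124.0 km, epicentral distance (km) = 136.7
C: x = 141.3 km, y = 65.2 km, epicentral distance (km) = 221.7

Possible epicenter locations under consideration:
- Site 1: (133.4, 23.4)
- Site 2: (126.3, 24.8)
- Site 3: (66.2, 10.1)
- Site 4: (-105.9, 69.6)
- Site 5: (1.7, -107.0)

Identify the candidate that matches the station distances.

Site 5

For each candidate, compare |candidate − station| to the reported distance:
Site 1: residuals A 46.7, B 168.5, C 179.2 → max 179.2 km
Site 2: residuals A 47.9, B 163.0, C 178.6 → max 178.6 km
Site 3: residuals A 43.5, B 104.2, C 128.6 → max 128.6 km
Site 4: residuals A 190.3, B 58.9, C 25.5 → max 190.3 km
Site 5: residuals A 0.0, B 0.0, C 0.0 → max 0.0 km
Only Site 5 has all residuals ≈ 0.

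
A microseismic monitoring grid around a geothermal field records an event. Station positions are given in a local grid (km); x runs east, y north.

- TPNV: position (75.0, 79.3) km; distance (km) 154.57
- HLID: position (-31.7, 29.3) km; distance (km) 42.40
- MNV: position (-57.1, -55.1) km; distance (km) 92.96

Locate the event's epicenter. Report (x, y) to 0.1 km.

Circle about each station: (x − 75.0)² + (y − 79.3)² = 154.57²; (x + 31.7)² + (y − 29.3)² = 42.40²; (x + 57.1)² + (y + 55.1)² = 92.96².
Subtracting pairs of circle equations eliminates x²+y² and gives linear equations (the radical axes):
-213.4 x − 100.0 y = 12044.01
-264.2 x − 268.8 y = 9633.25
Solving the 2×2 system: x ≈ -73.5, y ≈ 36.4 km.

(-73.5, 36.4)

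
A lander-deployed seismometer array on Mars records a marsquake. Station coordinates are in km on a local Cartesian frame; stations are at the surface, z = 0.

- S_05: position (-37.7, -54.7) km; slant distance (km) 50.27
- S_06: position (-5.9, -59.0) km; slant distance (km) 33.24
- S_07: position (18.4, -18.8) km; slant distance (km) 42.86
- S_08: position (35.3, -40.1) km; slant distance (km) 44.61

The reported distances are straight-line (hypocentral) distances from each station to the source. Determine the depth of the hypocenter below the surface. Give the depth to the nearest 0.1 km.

29.3 km

Each station gives a sphere (x−x_i)² + (y−y_i)² + z² = d_i² (stations at z=0).
Subtracting the S_05 sphere from S_06 and S_07: z² cancels, leaving linear equations in x and y:
63.6 x − 8.6 y = 524.61
112.2 x + 71.8 y = -3031.29
Solving: x ≈ 2.097, y ≈ -45.495 km (keep extra digits for the depth step; rounded: 2.1, -45.5).
Then from the S_05 sphere: z² = 50.27² − (x + 37.7)² − (y + 54.7)² with x = 2.097, y = -45.495, so z ≈ 29.301 ≈ 29.3 km.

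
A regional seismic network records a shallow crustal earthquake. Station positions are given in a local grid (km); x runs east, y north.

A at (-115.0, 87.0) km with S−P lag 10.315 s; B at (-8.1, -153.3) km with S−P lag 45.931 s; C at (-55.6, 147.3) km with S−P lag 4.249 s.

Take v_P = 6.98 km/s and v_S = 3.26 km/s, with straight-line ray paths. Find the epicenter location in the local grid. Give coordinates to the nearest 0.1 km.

-62.7 km east, 122.3 km north

Distance from S−P lag: d = Δt · v_P v_S / (v_P − v_S) = Δt · (6.98·3.26)/(6.98−3.26) ≈ 6.1169·Δt.
So d_A = 63.10, d_B = 280.95, d_C = 25.99 km.
Circle about each station: (x + 115.0)² + (y − 87.0)² = 63.10²; (x + 8.1)² + (y + 153.3)² = 280.95²; (x + 55.6)² + (y − 147.3)² = 25.99².
Subtracting pairs of circle equations eliminates x²+y² and gives linear equations (the radical axes):
213.8 x − 480.6 y = -72178.79
118.8 x + 120.6 y = 7300.78
Solving the 2×2 system: x ≈ -62.7, y ≈ 122.3 km.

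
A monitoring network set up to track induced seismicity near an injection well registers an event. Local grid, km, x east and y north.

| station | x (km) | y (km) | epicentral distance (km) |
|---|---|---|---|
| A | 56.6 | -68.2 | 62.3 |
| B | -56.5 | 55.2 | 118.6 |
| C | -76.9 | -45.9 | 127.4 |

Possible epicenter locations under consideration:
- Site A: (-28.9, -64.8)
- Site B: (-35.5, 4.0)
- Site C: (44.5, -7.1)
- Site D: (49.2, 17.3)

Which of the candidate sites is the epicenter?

Site C

For each candidate, compare |candidate − station| to the reported distance:
Site A: residuals A 23.3, B 4.5, C 75.8 → max 75.8 km
Site B: residuals A 54.7, B 63.3, C 62.6 → max 63.3 km
Site C: residuals A 0.0, B 0.1, C 0.0 → max 0.1 km
Site D: residuals A 23.5, B 6.3, C 13.7 → max 23.5 km
Only Site C has all residuals ≈ 0.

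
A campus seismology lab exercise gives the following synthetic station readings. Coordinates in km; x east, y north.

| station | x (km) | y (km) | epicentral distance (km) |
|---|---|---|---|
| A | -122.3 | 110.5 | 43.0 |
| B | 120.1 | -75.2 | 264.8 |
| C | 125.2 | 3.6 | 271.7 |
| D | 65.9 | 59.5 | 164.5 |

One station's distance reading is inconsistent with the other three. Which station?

Solve using three stations at a time. Using A, B, D (subtract circle equations pairwise → linear system) gives (x, y) ≈ (-97.8, 75.2).
Distances from that point to each station vs reported:
  A: calculated 43.0 vs reported 43.0 → residual 0.0 km
  B: calculated 264.8 vs reported 264.8 → residual 0.0 km
  C: calculated 234.2 vs reported 271.7 → residual 37.5 km
  D: calculated 164.5 vs reported 164.5 → residual 0.0 km
A, B, D are mutually consistent (residuals ≈ 0); C is off by 37.5 km.

C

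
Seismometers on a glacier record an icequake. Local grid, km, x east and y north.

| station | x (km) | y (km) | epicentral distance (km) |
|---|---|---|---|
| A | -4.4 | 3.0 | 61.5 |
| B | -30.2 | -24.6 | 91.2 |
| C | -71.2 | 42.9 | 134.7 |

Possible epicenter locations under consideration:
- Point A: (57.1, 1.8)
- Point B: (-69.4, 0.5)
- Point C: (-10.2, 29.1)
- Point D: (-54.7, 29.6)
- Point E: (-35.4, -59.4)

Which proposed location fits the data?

Point A

For each candidate, compare |candidate − station| to the reported distance:
Point A: residuals A 0.0, B 0.0, C 0.0 → max 0.0 km
Point B: residuals A 3.5, B 44.7, C 92.3 → max 92.3 km
Point C: residuals A 34.8, B 33.9, C 72.2 → max 72.2 km
Point D: residuals A 4.6, B 31.7, C 113.5 → max 113.5 km
Point E: residuals A 8.2, B 56.0, C 26.3 → max 56.0 km
Only Point A has all residuals ≈ 0.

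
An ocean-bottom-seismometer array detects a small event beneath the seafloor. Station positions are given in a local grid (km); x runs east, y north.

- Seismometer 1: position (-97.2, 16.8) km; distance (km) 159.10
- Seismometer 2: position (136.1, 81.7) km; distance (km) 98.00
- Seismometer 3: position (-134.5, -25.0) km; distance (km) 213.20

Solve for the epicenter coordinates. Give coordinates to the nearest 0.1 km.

Circle about each station: (x + 97.2)² + (y − 16.8)² = 159.10²; (x − 136.1)² + (y − 81.7)² = 98.00²; (x + 134.5)² + (y + 25.0)² = 213.20².
Subtracting pairs of circle equations eliminates x²+y² and gives linear equations (the radical axes):
466.6 x + 129.8 y = 31176.83
-74.6 x − 83.6 y = -11156.26
Solving the 2×2 system: x ≈ 39.5, y ≈ 98.2 km.

x ≈ 39.5 km, y ≈ 98.2 km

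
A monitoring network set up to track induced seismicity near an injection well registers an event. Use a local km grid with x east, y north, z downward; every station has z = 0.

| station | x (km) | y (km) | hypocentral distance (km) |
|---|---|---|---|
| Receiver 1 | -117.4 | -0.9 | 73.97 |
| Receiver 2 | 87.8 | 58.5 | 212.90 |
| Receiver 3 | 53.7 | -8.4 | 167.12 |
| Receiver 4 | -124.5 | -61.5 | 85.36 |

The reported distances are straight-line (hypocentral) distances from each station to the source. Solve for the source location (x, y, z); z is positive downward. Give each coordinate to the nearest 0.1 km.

x ≈ -98.1 km, y ≈ -18.9 km, depth ≈ 69.1 km

Each station gives a sphere (x−x_i)² + (y−y_i)² + z² = d_i² (stations at z=0).
Subtracting the Receiver 1 sphere from Receiver 2 and Receiver 3: z² cancels, leaving linear equations in x and y:
410.4 x + 118.8 y = -42507.33
342.2 x − 15.0 y = -33286.85
Solving: x ≈ -98.102, y ≈ -18.908 km (keep extra digits for the depth step; rounded: -98.1, -18.9).
Then from the Receiver 1 sphere: z² = 73.97² − (x + 117.4)² − (y + 0.9)² with x = -98.102, y = -18.908, so z ≈ 69.100 ≈ 69.1 km.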